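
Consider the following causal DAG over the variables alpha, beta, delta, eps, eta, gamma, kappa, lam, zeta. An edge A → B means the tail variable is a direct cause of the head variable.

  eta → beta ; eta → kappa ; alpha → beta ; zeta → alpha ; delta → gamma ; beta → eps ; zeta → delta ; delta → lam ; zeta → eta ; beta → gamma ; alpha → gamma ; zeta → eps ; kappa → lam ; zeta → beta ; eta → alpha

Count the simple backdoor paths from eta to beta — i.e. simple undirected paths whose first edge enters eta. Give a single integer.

A backdoor path from eta to beta is any simple undirected path whose first edge points into eta (i.e. leaves eta via a parent).
Parents of eta: {zeta}.
Enumerating:
  P1: eta <- zeta -> delta -> gamma <- alpha -> beta
  P2: eta <- zeta -> delta -> gamma <- beta
  P3: eta <- zeta -> alpha -> beta
  P4: eta <- zeta -> alpha -> gamma <- beta
  P5: eta <- zeta -> beta
  P6: eta <- zeta -> eps <- beta
That exhausts the simple backdoor paths. Count: 6.

6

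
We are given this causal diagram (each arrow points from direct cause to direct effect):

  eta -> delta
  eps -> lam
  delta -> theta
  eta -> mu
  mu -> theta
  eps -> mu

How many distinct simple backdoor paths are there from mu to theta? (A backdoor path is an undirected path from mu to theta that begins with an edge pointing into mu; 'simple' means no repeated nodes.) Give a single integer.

A backdoor path from mu to theta is any simple undirected path whose first edge points into mu (i.e. leaves mu via a parent).
Parents of mu: {eps, eta}.
Enumerating:
  P1: mu <- eta -> delta -> theta
That exhausts the simple backdoor paths. Count: 1.

1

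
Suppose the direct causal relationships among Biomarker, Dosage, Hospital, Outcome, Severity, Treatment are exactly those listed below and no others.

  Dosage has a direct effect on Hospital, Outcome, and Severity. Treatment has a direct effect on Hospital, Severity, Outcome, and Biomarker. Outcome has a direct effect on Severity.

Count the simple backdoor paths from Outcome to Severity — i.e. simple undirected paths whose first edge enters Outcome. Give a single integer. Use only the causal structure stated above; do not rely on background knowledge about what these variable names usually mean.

A backdoor path from Outcome to Severity is any simple undirected path whose first edge points into Outcome (i.e. leaves Outcome via a parent).
Parents of Outcome: {Dosage, Treatment}.
Enumerating:
  P1: Outcome <- Treatment -> Severity
  P2: Outcome <- Treatment -> Hospital <- Dosage -> Severity
  P3: Outcome <- Dosage -> Severity
  P4: Outcome <- Dosage -> Hospital <- Treatment -> Severity
That exhausts the simple backdoor paths. Count: 4.

4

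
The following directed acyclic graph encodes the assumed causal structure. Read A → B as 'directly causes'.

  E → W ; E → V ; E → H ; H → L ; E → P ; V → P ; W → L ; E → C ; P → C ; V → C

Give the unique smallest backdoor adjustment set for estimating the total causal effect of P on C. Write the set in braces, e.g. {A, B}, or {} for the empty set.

Variables eligible for adjustment (non-descendants of P, excluding P and C): {E, H, L, V, W}.
Backdoor paths from P to C:
  P1: P <- E -> V -> C
  P2: P <- E -> C
  P3: P <- V <- E -> C
  P4: P <- V -> C
The empty set is not sufficient: P1 (P <- E -> V -> C) has no collider blocking it and no conditioned non-collider, so it is open.
Try {E, V}:
  P1: blocked at fork node E ∈ conditioning set.
  P2: blocked at fork node E ∈ conditioning set.
  P3: blocked at chain node V ∈ conditioning set.
  P4: blocked at fork node V ∈ conditioning set.
{E, V} contains no descendant of P and blocks every backdoor path.
Every element of {E, V} is needed (dropping E leaves P2 open; dropping V leaves P4 open), so no proper subset is valid.
Among all size-2 subsets of the eligible variables, only {E, V} blocks every backdoor path, so it is the unique smallest valid adjustment set.

{E, V}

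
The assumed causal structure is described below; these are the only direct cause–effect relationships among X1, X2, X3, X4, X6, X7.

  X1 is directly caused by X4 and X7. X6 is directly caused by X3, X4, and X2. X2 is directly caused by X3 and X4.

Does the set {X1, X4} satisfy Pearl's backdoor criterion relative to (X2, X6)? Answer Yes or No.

Backdoor paths from X2 to X6 (paths whose first edge points into X2):
  P1: X2 <- X3 -> X6
  P2: X2 <- X4 -> X6
Condition 1 (no descendant of X2 in the set): holds — descendants of X2 are {X6}; none are in {X1, X4}.
Condition 2 (every backdoor path blocked by {X1, X4}):
  P1: open — no interior node is in the conditioning set.
  P2: blocked at fork node X4 ∈ conditioning set.
{X1, X4} does not satisfy the backdoor criterion.

No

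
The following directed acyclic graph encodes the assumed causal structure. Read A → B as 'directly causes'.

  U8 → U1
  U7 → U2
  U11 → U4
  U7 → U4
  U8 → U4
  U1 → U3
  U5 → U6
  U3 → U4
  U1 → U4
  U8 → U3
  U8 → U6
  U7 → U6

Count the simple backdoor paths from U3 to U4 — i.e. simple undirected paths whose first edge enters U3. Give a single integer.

A backdoor path from U3 to U4 is any simple undirected path whose first edge points into U3 (i.e. leaves U3 via a parent).
Parents of U3: {U1, U8}.
Enumerating:
  P1: U3 <- U8 -> U1 -> U4
  P2: U3 <- U8 -> U4
  P3: U3 <- U8 -> U6 <- U7 -> U4
  P4: U3 <- U1 <- U8 -> U4
  P5: U3 <- U1 <- U8 -> U6 <- U7 -> U4
  P6: U3 <- U1 -> U4
That exhausts the simple backdoor paths. Count: 6.

6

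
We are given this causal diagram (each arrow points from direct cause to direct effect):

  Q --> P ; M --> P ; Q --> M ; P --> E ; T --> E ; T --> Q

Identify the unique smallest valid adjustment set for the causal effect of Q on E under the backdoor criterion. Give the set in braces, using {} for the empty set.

Variables eligible for adjustment (non-descendants of Q, excluding Q and E): {T}.
Backdoor paths from Q to E:
  P1: Q <- T -> E
The empty set is not sufficient: P1 (Q <- T -> E) has no collider blocking it and no conditioned non-collider, so it is open.
Try {T}:
  P1: blocked at fork node T ∈ conditioning set.
{T} contains no descendant of Q and blocks every backdoor path.
{T} is the unique smallest valid adjustment set.

{T}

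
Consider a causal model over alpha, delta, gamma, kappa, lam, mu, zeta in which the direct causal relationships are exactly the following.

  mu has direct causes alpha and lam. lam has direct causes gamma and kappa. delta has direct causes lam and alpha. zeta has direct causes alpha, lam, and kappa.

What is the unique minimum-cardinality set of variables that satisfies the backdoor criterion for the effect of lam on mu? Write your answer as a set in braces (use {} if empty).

Variables eligible for adjustment (non-descendants of lam, excluding lam and mu): {alpha, gamma, kappa}.
Backdoor paths from lam to mu:
  P1: lam <- kappa -> zeta <- alpha -> mu
Each backdoor path contains an unconditioned collider, so every path is already blocked with the empty conditioning set:
  P1: blocked at collider zeta (neither it nor any descendant is in the conditioning set).
The empty set is therefore the unique smallest valid set.

{}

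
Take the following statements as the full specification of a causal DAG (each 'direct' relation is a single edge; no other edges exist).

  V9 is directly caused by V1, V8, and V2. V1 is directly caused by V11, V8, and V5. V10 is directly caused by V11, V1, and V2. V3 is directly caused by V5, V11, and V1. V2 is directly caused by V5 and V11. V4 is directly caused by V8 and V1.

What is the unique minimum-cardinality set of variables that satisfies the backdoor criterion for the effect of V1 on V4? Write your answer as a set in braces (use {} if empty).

Variables eligible for adjustment (non-descendants of V1, excluding V1 and V4): {V11, V2, V5, V8}.
Backdoor paths from V1 to V4:
  P1: V1 <- V5 -> V2 -> V9 <- V8 -> V4
  P2: V1 <- V5 -> V3 <- V11 -> V2 -> V9 <- V8 -> V4
  P3: V1 <- V5 -> V3 <- V11 -> V10 <- V2 -> V9 <- V8 -> V4
  P4: V1 <- V11 -> V2 -> V9 <- V8 -> V4
  P5: V1 <- V11 -> V3 <- V5 -> V2 -> V9 <- V8 -> V4
  P6: V1 <- V11 -> V10 <- V2 -> V9 <- V8 -> V4
  P7: V1 <- V8 -> V4
The empty set is not sufficient: P7 (V1 <- V8 -> V4) has no collider blocking it and no conditioned non-collider, so it is open.
Try {V8}:
  P1: blocked at collider V9 (neither it nor any descendant is in the conditioning set).
  P2: blocked at collider V3 (neither it nor any descendant is in the conditioning set).
  P3: blocked at collider V3 (neither it nor any descendant is in the conditioning set).
  P4: blocked at collider V9 (neither it nor any descendant is in the conditioning set).
  P5: blocked at collider V3 (neither it nor any descendant is in the conditioning set).
  P6: blocked at collider V10 (neither it nor any descendant is in the conditioning set).
  P7: blocked at fork node V8 ∈ conditioning set.
{V8} contains no descendant of V1 and blocks every backdoor path.
No other singleton works — e.g. {V5} leaves P7 open — so {V8} is the unique smallest valid adjustment set.

{V8}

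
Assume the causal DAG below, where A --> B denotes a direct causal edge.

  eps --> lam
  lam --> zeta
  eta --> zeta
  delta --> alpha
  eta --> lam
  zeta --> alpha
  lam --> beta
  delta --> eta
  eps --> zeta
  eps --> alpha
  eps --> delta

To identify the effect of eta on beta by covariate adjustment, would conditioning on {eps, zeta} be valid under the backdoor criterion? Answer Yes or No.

Backdoor paths from eta to beta (paths whose first edge points into eta):
  P1: eta <- delta <- eps -> lam -> beta
  P2: eta <- delta <- eps -> zeta <- lam -> beta
  P3: eta <- delta <- eps -> alpha <- zeta <- lam -> beta
  P4: eta <- delta -> alpha <- eps -> lam -> beta
  P5: eta <- delta -> alpha <- eps -> zeta <- lam -> beta
  P6: eta <- delta -> alpha <- zeta <- eps -> lam -> beta
  P7: eta <- delta -> alpha <- zeta <- lam -> beta
Condition 1 (no descendant of eta in the set): FAILS — zeta is a descendant of eta.
Condition 2 (every backdoor path blocked by {eps, zeta}):
  P1: blocked at fork node eps ∈ conditioning set.
  P2: blocked at fork node eps ∈ conditioning set.
  P3: blocked at fork node eps ∈ conditioning set.
  P4: blocked at collider alpha (neither it nor any descendant is in the conditioning set).
  P5: blocked at collider alpha (neither it nor any descendant is in the conditioning set).
  P6: blocked at collider alpha (neither it nor any descendant is in the conditioning set).
  P7: blocked at collider alpha (neither it nor any descendant is in the conditioning set).
{eps, zeta} does not satisfy the backdoor criterion.

No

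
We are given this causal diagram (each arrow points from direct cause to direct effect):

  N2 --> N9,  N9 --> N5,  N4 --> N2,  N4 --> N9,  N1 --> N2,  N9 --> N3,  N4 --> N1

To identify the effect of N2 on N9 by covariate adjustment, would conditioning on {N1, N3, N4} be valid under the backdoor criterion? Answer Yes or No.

Backdoor paths from N2 to N9 (paths whose first edge points into N2):
  P1: N2 <- N4 -> N9
  P2: N2 <- N1 <- N4 -> N9
Condition 1 (no descendant of N2 in the set): FAILS — N3 is a descendant of N2.
Condition 2 (every backdoor path blocked by {N1, N3, N4}):
  P1: blocked at fork node N4 ∈ conditioning set.
  P2: blocked at chain node N1 ∈ conditioning set.
{N1, N3, N4} does not satisfy the backdoor criterion.

No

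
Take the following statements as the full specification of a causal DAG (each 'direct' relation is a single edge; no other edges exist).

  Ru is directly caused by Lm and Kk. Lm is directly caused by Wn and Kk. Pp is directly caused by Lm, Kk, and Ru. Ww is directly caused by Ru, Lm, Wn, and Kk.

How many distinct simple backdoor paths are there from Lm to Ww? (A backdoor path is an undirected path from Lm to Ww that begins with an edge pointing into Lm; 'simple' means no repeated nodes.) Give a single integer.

A backdoor path from Lm to Ww is any simple undirected path whose first edge points into Lm (i.e. leaves Lm via a parent).
Parents of Lm: {Kk, Wn}.
Enumerating:
  P1: Lm <- Kk -> Ru -> Ww
  P2: Lm <- Kk -> Ww
  P3: Lm <- Kk -> Pp <- Ru -> Ww
  P4: Lm <- Wn -> Ww
That exhausts the simple backdoor paths. Count: 4.

4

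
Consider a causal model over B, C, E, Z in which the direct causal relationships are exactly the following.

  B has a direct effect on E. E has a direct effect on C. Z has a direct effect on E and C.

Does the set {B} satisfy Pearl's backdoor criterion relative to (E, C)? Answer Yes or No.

Backdoor paths from E to C (paths whose first edge points into E):
  P1: E <- Z -> C
Condition 1 (no descendant of E in the set): holds — descendants of E are {C}; none are in {B}.
Condition 2 (every backdoor path blocked by {B}):
  P1: open — no interior node is in the conditioning set.
{B} does not satisfy the backdoor criterion.

No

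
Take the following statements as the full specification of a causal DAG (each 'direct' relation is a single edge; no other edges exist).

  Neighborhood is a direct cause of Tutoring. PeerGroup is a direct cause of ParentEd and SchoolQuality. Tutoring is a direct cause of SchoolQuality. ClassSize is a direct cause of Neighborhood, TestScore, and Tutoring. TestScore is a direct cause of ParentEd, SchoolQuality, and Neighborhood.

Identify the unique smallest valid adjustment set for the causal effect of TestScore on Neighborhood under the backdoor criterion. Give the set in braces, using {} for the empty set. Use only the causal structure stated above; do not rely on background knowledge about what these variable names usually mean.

Variables eligible for adjustment (non-descendants of TestScore, excluding TestScore and Neighborhood): {ClassSize, PeerGroup}.
Backdoor paths from TestScore to Neighborhood:
  P1: TestScore <- ClassSize -> Neighborhood
  P2: TestScore <- ClassSize -> Tutoring <- Neighborhood
The empty set is not sufficient: P1 (TestScore <- ClassSize -> Neighborhood) has no collider blocking it and no conditioned non-collider, so it is open.
Try {ClassSize}:
  P1: blocked at fork node ClassSize ∈ conditioning set.
  P2: blocked at fork node ClassSize ∈ conditioning set.
{ClassSize} contains no descendant of TestScore and blocks every backdoor path.
No other singleton works — e.g. {PeerGroup} leaves P1 open — so {ClassSize} is the unique smallest valid adjustment set.

{ClassSize}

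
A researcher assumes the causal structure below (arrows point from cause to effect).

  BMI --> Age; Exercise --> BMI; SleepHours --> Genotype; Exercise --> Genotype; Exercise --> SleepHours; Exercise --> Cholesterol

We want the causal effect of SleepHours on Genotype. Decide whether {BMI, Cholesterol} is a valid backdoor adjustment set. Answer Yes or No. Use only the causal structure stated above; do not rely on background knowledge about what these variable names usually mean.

Backdoor paths from SleepHours to Genotype (paths whose first edge points into SleepHours):
  P1: SleepHours <- Exercise -> Genotype
Condition 1 (no descendant of SleepHours in the set): holds — descendants of SleepHours are {Genotype}; none are in {BMI, Cholesterol}.
Condition 2 (every backdoor path blocked by {BMI, Cholesterol}):
  P1: open — no interior node is in the conditioning set.
{BMI, Cholesterol} does not satisfy the backdoor criterion.

No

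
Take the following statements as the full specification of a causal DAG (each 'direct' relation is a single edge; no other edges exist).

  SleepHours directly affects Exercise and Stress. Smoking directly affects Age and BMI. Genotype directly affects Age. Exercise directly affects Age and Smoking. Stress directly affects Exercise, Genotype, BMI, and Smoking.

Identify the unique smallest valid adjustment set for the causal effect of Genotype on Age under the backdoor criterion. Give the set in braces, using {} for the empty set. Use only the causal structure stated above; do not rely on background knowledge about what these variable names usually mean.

{Stress}

Variables eligible for adjustment (non-descendants of Genotype, excluding Genotype and Age): {BMI, Exercise, SleepHours, Smoking, Stress}.
Backdoor paths from Genotype to Age:
  P1: Genotype <- Stress <- SleepHours -> Exercise -> Smoking -> Age
  P2: Genotype <- Stress <- SleepHours -> Exercise -> Age
  P3: Genotype <- Stress -> Exercise -> Smoking -> Age
  P4: Genotype <- Stress -> Exercise -> Age
  P5: Genotype <- Stress -> Smoking <- Exercise -> Age
  P6: Genotype <- Stress -> Smoking -> Age
  P7: Genotype <- Stress -> BMI <- Smoking <- Exercise -> Age
  P8: Genotype <- Stress -> BMI <- Smoking -> Age
The empty set is not sufficient: P1 (Genotype <- Stress <- SleepHours -> Exercise -> Smoking -> Age) has no collider blocking it and no conditioned non-collider, so it is open.
Try {Stress}:
  P1: blocked at chain node Stress ∈ conditioning set.
  P2: blocked at chain node Stress ∈ conditioning set.
  P3: blocked at fork node Stress ∈ conditioning set.
  P4: blocked at fork node Stress ∈ conditioning set.
  P5: blocked at fork node Stress ∈ conditioning set.
  P6: blocked at fork node Stress ∈ conditioning set.
  P7: blocked at fork node Stress ∈ conditioning set.
  P8: blocked at fork node Stress ∈ conditioning set.
{Stress} contains no descendant of Genotype and blocks every backdoor path.
No other singleton works — e.g. {SleepHours} leaves P3 open — so {Stress} is the unique smallest valid adjustment set.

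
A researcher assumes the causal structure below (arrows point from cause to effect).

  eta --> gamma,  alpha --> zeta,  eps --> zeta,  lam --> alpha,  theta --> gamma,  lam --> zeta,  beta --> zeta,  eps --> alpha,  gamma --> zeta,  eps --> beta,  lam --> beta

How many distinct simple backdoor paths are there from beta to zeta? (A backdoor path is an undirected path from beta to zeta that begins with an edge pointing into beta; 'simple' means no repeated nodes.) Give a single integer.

6

A backdoor path from beta to zeta is any simple undirected path whose first edge points into beta (i.e. leaves beta via a parent).
Parents of beta: {eps, lam}.
Enumerating:
  P1: beta <- eps -> alpha <- lam -> zeta
  P2: beta <- eps -> alpha -> zeta
  P3: beta <- eps -> zeta
  P4: beta <- lam -> alpha <- eps -> zeta
  P5: beta <- lam -> alpha -> zeta
  P6: beta <- lam -> zeta
That exhausts the simple backdoor paths. Count: 6.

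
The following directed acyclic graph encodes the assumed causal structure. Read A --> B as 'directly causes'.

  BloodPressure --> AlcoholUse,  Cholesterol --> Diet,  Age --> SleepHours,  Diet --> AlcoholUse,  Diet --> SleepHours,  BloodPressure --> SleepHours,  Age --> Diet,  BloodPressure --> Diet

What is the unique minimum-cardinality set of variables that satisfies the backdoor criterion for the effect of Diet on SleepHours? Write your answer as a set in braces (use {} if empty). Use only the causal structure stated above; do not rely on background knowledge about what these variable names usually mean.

Variables eligible for adjustment (non-descendants of Diet, excluding Diet and SleepHours): {Age, BloodPressure, Cholesterol}.
Backdoor paths from Diet to SleepHours:
  P1: Diet <- Age -> SleepHours
  P2: Diet <- BloodPressure -> SleepHours
The empty set is not sufficient: P1 (Diet <- Age -> SleepHours) has no collider blocking it and no conditioned non-collider, so it is open.
Try {Age, BloodPressure}:
  P1: blocked at fork node Age ∈ conditioning set.
  P2: blocked at fork node BloodPressure ∈ conditioning set.
{Age, BloodPressure} contains no descendant of Diet and blocks every backdoor path.
Every element of {Age, BloodPressure} is needed (dropping Age leaves P1 open; dropping BloodPressure leaves P2 open), so no proper subset is valid.
Among all size-2 subsets of the eligible variables, only {Age, BloodPressure} blocks every backdoor path, so it is the unique smallest valid adjustment set.

{Age, BloodPressure}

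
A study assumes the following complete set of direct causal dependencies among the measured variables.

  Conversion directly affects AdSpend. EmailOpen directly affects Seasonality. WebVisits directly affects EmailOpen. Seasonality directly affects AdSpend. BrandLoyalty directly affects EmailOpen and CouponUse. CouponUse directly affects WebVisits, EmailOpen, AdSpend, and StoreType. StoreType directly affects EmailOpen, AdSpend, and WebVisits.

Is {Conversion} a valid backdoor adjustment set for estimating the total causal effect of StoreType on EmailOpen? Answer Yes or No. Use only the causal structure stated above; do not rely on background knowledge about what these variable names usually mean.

No

Backdoor paths from StoreType to EmailOpen (paths whose first edge points into StoreType):
  P1: StoreType <- CouponUse <- BrandLoyalty -> EmailOpen
  P2: StoreType <- CouponUse -> WebVisits -> EmailOpen
  P3: StoreType <- CouponUse -> EmailOpen
  P4: StoreType <- CouponUse -> AdSpend <- Seasonality <- EmailOpen
Condition 1 (no descendant of StoreType in the set): holds — descendants of StoreType are {AdSpend, EmailOpen, Seasonality, WebVisits}; none are in {Conversion}.
Condition 2 (every backdoor path blocked by {Conversion}):
  P1: open — no interior node is in the conditioning set.
  P2: open — no interior node is in the conditioning set.
  P3: open — no interior node is in the conditioning set.
  P4: blocked at collider AdSpend (neither it nor any descendant is in the conditioning set).
{Conversion} does not satisfy the backdoor criterion.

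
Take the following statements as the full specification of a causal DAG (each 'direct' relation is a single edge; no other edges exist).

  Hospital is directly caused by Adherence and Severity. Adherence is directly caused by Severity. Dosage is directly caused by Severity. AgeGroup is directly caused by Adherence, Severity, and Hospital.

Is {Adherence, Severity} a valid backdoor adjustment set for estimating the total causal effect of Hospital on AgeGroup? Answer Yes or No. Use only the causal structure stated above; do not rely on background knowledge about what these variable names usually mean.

Backdoor paths from Hospital to AgeGroup (paths whose first edge points into Hospital):
  P1: Hospital <- Severity -> Adherence -> AgeGroup
  P2: Hospital <- Severity -> AgeGroup
  P3: Hospital <- Adherence <- Severity -> AgeGroup
  P4: Hospital <- Adherence -> AgeGroup
Condition 1 (no descendant of Hospital in the set): holds — descendants of Hospital are {AgeGroup}; none are in {Adherence, Severity}.
Condition 2 (every backdoor path blocked by {Adherence, Severity}):
  P1: blocked at fork node Severity ∈ conditioning set.
  P2: blocked at fork node Severity ∈ conditioning set.
  P3: blocked at chain node Adherence ∈ conditioning set.
  P4: blocked at fork node Adherence ∈ conditioning set.
{Adherence, Severity} satisfies the backdoor criterion.

Yes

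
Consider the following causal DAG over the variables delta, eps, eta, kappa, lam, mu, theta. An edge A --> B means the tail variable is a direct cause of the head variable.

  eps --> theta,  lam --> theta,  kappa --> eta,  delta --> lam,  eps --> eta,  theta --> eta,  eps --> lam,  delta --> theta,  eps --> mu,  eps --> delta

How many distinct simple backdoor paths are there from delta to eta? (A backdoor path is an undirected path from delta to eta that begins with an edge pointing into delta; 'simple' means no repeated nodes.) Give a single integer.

3

A backdoor path from delta to eta is any simple undirected path whose first edge points into delta (i.e. leaves delta via a parent).
Parents of delta: {eps}.
Enumerating:
  P1: delta <- eps -> lam -> theta -> eta
  P2: delta <- eps -> theta -> eta
  P3: delta <- eps -> eta
That exhausts the simple backdoor paths. Count: 3.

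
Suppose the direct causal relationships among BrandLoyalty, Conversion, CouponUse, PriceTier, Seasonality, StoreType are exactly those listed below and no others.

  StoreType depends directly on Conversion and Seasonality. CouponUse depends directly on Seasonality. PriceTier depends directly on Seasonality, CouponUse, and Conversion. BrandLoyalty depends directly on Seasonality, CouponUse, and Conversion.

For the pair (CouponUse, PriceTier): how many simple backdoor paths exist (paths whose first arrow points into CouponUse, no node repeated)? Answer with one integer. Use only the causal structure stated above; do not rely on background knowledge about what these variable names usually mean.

A backdoor path from CouponUse to PriceTier is any simple undirected path whose first edge points into CouponUse (i.e. leaves CouponUse via a parent).
Parents of CouponUse: {Seasonality}.
Enumerating:
  P1: CouponUse <- Seasonality -> BrandLoyalty <- Conversion -> PriceTier
  P2: CouponUse <- Seasonality -> StoreType <- Conversion -> PriceTier
  P3: CouponUse <- Seasonality -> PriceTier
That exhausts the simple backdoor paths. Count: 3.

3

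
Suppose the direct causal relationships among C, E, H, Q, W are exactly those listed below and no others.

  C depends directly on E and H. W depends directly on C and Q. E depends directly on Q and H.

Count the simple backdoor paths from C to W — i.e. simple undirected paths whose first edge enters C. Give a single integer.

A backdoor path from C to W is any simple undirected path whose first edge points into C (i.e. leaves C via a parent).
Parents of C: {E, H}.
Enumerating:
  P1: C <- H -> E <- Q -> W
  P2: C <- E <- Q -> W
That exhausts the simple backdoor paths. Count: 2.

2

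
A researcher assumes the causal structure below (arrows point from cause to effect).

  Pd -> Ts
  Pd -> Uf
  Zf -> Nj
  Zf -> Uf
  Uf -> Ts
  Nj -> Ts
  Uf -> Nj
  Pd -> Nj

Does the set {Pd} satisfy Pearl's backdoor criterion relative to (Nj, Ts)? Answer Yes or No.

Backdoor paths from Nj to Ts (paths whose first edge points into Nj):
  P1: Nj <- Zf -> Uf <- Pd -> Ts
  P2: Nj <- Zf -> Uf -> Ts
  P3: Nj <- Pd -> Uf -> Ts
  P4: Nj <- Pd -> Ts
  P5: Nj <- Uf <- Pd -> Ts
  P6: Nj <- Uf -> Ts
Condition 1 (no descendant of Nj in the set): holds — descendants of Nj are {Ts}; none are in {Pd}.
Condition 2 (every backdoor path blocked by {Pd}):
  P1: blocked at collider Uf (neither it nor any descendant is in the conditioning set).
  P2: open — no interior node is in the conditioning set.
  P3: blocked at fork node Pd ∈ conditioning set.
  P4: blocked at fork node Pd ∈ conditioning set.
  P5: blocked at fork node Pd ∈ conditioning set.
  P6: open — no interior node is in the conditioning set.
{Pd} does not satisfy the backdoor criterion.

No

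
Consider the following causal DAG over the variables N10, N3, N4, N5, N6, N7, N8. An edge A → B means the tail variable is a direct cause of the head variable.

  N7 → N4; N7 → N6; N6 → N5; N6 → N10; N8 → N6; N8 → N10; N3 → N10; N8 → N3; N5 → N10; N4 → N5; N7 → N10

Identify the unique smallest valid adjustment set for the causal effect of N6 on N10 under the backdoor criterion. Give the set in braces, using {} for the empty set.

{N7, N8}

Variables eligible for adjustment (non-descendants of N6, excluding N6 and N10): {N3, N4, N7, N8}.
Backdoor paths from N6 to N10:
  P1: N6 <- N8 -> N3 -> N10
  P2: N6 <- N8 -> N10
  P3: N6 <- N7 -> N4 -> N5 -> N10
  P4: N6 <- N7 -> N10
The empty set is not sufficient: P1 (N6 <- N8 -> N3 -> N10) has no collider blocking it and no conditioned non-collider, so it is open.
Try {N7, N8}:
  P1: blocked at fork node N8 ∈ conditioning set.
  P2: blocked at fork node N8 ∈ conditioning set.
  P3: blocked at fork node N7 ∈ conditioning set.
  P4: blocked at fork node N7 ∈ conditioning set.
{N7, N8} contains no descendant of N6 and blocks every backdoor path.
Every element of {N7, N8} is needed (dropping N7 leaves P3 open; dropping N8 leaves P1 open), so no proper subset is valid.
Among all size-2 subsets of the eligible variables, only {N7, N8} blocks every backdoor path, so it is the unique smallest valid adjustment set.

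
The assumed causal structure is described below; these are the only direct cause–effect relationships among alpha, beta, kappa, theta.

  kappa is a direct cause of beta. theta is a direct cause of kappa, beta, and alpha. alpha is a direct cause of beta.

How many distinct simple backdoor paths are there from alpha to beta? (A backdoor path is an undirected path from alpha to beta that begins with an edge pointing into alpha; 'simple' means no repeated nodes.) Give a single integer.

A backdoor path from alpha to beta is any simple undirected path whose first edge points into alpha (i.e. leaves alpha via a parent).
Parents of alpha: {theta}.
Enumerating:
  P1: alpha <- theta -> kappa -> beta
  P2: alpha <- theta -> beta
That exhausts the simple backdoor paths. Count: 2.

2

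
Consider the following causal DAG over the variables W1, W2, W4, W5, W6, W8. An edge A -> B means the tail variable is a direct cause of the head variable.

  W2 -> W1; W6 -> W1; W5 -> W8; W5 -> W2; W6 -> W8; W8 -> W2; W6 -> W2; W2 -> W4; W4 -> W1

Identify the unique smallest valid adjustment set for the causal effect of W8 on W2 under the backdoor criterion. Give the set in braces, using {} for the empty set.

Variables eligible for adjustment (non-descendants of W8, excluding W8 and W2): {W5, W6}.
Backdoor paths from W8 to W2:
  P1: W8 <- W5 -> W2
  P2: W8 <- W6 -> W2
  P3: W8 <- W6 -> W1 <- W2
  P4: W8 <- W6 -> W1 <- W4 <- W2
The empty set is not sufficient: P1 (W8 <- W5 -> W2) has no collider blocking it and no conditioned non-collider, so it is open.
Try {W5, W6}:
  P1: blocked at fork node W5 ∈ conditioning set.
  P2: blocked at fork node W6 ∈ conditioning set.
  P3: blocked at fork node W6 ∈ conditioning set.
  P4: blocked at fork node W6 ∈ conditioning set.
{W5, W6} contains no descendant of W8 and blocks every backdoor path.
Every element of {W5, W6} is needed (dropping W5 leaves P1 open; dropping W6 leaves P2 open), so no proper subset is valid.
Among all size-2 subsets of the eligible variables, only {W5, W6} blocks every backdoor path, so it is the unique smallest valid adjustment set.

{W5, W6}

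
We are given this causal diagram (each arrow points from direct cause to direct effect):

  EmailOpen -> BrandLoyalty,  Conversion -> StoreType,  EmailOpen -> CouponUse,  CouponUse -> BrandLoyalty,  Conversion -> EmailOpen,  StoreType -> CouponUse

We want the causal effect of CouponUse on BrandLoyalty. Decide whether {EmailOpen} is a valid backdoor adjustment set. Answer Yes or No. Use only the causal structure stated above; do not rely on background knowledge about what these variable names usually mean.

Yes

Backdoor paths from CouponUse to BrandLoyalty (paths whose first edge points into CouponUse):
  P1: CouponUse <- EmailOpen -> BrandLoyalty
  P2: CouponUse <- StoreType <- Conversion -> EmailOpen -> BrandLoyalty
Condition 1 (no descendant of CouponUse in the set): holds — descendants of CouponUse are {BrandLoyalty}; none are in {EmailOpen}.
Condition 2 (every backdoor path blocked by {EmailOpen}):
  P1: blocked at fork node EmailOpen ∈ conditioning set.
  P2: blocked at chain node EmailOpen ∈ conditioning set.
{EmailOpen} satisfies the backdoor criterion.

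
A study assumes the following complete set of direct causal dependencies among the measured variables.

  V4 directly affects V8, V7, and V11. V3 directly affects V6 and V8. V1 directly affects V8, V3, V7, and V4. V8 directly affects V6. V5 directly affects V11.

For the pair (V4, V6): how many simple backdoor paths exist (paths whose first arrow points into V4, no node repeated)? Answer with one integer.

4

A backdoor path from V4 to V6 is any simple undirected path whose first edge points into V4 (i.e. leaves V4 via a parent).
Parents of V4: {V1}.
Enumerating:
  P1: V4 <- V1 -> V3 -> V8 -> V6
  P2: V4 <- V1 -> V3 -> V6
  P3: V4 <- V1 -> V8 <- V3 -> V6
  P4: V4 <- V1 -> V8 -> V6
That exhausts the simple backdoor paths. Count: 4.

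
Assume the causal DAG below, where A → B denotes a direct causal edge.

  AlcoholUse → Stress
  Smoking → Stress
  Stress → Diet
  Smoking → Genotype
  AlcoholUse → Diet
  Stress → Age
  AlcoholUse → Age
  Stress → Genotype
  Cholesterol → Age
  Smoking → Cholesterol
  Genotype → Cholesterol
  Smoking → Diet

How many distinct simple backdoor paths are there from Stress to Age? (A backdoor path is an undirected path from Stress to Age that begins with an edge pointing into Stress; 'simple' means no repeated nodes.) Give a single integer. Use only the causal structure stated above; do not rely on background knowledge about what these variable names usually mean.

6

A backdoor path from Stress to Age is any simple undirected path whose first edge points into Stress (i.e. leaves Stress via a parent).
Parents of Stress: {AlcoholUse, Smoking}.
Enumerating:
  P1: Stress <- Smoking -> Genotype -> Cholesterol -> Age
  P2: Stress <- Smoking -> Diet <- AlcoholUse -> Age
  P3: Stress <- Smoking -> Cholesterol -> Age
  P4: Stress <- AlcoholUse -> Diet <- Smoking -> Genotype -> Cholesterol -> Age
  P5: Stress <- AlcoholUse -> Diet <- Smoking -> Cholesterol -> Age
  P6: Stress <- AlcoholUse -> Age
That exhausts the simple backdoor paths. Count: 6.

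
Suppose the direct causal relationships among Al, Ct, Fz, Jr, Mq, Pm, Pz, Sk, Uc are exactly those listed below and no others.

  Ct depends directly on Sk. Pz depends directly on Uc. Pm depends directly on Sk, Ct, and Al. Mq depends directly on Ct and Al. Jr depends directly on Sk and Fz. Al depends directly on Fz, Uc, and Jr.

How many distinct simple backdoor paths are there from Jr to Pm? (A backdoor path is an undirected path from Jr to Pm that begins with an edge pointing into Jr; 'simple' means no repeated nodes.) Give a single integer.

6

A backdoor path from Jr to Pm is any simple undirected path whose first edge points into Jr (i.e. leaves Jr via a parent).
Parents of Jr: {Fz, Sk}.
Enumerating:
  P1: Jr <- Sk -> Ct -> Pm
  P2: Jr <- Sk -> Ct -> Mq <- Al -> Pm
  P3: Jr <- Sk -> Pm
  P4: Jr <- Fz -> Al -> Pm
  P5: Jr <- Fz -> Al -> Mq <- Ct <- Sk -> Pm
  P6: Jr <- Fz -> Al -> Mq <- Ct -> Pm
That exhausts the simple backdoor paths. Count: 6.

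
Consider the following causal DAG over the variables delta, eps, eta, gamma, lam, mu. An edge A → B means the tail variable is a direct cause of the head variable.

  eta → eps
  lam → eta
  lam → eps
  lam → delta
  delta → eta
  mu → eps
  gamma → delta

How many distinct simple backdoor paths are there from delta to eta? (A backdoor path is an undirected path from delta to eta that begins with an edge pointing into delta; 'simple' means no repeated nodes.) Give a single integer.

A backdoor path from delta to eta is any simple undirected path whose first edge points into delta (i.e. leaves delta via a parent).
Parents of delta: {gamma, lam}.
Enumerating:
  P1: delta <- lam -> eta
  P2: delta <- lam -> eps <- eta
That exhausts the simple backdoor paths. Count: 2.

2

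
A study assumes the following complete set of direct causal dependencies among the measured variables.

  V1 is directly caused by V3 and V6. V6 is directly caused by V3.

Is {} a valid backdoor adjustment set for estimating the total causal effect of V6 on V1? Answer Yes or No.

No

Backdoor paths from V6 to V1 (paths whose first edge points into V6):
  P1: V6 <- V3 -> V1
Condition 1 (no descendant of V6 in the set): holds — descendants of V6 are {V1}; none are in {}.
Condition 2 (every backdoor path blocked by {}):
  P1: open — no interior node is in the conditioning set.
{} does not satisfy the backdoor criterion.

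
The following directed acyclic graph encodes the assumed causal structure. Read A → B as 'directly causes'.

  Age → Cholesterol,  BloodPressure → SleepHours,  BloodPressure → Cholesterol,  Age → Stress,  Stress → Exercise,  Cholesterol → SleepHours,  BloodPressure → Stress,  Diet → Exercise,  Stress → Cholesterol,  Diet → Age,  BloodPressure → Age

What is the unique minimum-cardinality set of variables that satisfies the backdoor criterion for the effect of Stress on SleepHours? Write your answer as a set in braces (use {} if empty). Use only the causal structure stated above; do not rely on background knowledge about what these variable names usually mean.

{Age, BloodPressure}

Variables eligible for adjustment (non-descendants of Stress, excluding Stress and SleepHours): {Age, BloodPressure, Diet}.
Backdoor paths from Stress to SleepHours:
  P1: Stress <- BloodPressure -> Age -> Cholesterol -> SleepHours
  P2: Stress <- BloodPressure -> Cholesterol -> SleepHours
  P3: Stress <- BloodPressure -> SleepHours
  P4: Stress <- Age <- BloodPressure -> Cholesterol -> SleepHours
  P5: Stress <- Age <- BloodPressure -> SleepHours
  P6: Stress <- Age -> Cholesterol <- BloodPressure -> SleepHours
  P7: Stress <- Age -> Cholesterol -> SleepHours
The empty set is not sufficient: P1 (Stress <- BloodPressure -> Age -> Cholesterol -> SleepHours) has no collider blocking it and no conditioned non-collider, so it is open.
Try {Age, BloodPressure}:
  P1: blocked at fork node BloodPressure ∈ conditioning set.
  P2: blocked at fork node BloodPressure ∈ conditioning set.
  P3: blocked at fork node BloodPressure ∈ conditioning set.
  P4: blocked at chain node Age ∈ conditioning set.
  P5: blocked at chain node Age ∈ conditioning set.
  P6: blocked at fork node Age ∈ conditioning set.
  P7: blocked at fork node Age ∈ conditioning set.
{Age, BloodPressure} contains no descendant of Stress and blocks every backdoor path.
Every element of {Age, BloodPressure} is needed (dropping Age leaves P7 open; dropping BloodPressure leaves P2 open), so no proper subset is valid.
Among all size-2 subsets of the eligible variables, only {Age, BloodPressure} blocks every backdoor path, so it is the unique smallest valid adjustment set.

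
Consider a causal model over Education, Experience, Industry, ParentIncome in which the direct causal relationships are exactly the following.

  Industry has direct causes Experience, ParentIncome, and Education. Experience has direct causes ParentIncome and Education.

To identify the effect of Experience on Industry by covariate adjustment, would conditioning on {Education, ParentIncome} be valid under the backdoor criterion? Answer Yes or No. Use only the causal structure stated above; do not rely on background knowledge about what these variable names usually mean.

Backdoor paths from Experience to Industry (paths whose first edge points into Experience):
  P1: Experience <- ParentIncome -> Industry
  P2: Experience <- Education -> Industry
Condition 1 (no descendant of Experience in the set): holds — descendants of Experience are {Industry}; none are in {Education, ParentIncome}.
Condition 2 (every backdoor path blocked by {Education, ParentIncome}):
  P1: blocked at fork node ParentIncome ∈ conditioning set.
  P2: blocked at fork node Education ∈ conditioning set.
{Education, ParentIncome} satisfies the backdoor criterion.

Yes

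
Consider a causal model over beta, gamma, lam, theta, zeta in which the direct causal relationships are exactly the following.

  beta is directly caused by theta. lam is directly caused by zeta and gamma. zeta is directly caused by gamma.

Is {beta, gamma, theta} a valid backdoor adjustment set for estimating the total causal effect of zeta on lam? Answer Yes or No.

Yes

Backdoor paths from zeta to lam (paths whose first edge points into zeta):
  P1: zeta <- gamma -> lam
Condition 1 (no descendant of zeta in the set): holds — descendants of zeta are {lam}; none are in {beta, gamma, theta}.
Condition 2 (every backdoor path blocked by {beta, gamma, theta}):
  P1: blocked at fork node gamma ∈ conditioning set.
{beta, gamma, theta} satisfies the backdoor criterion.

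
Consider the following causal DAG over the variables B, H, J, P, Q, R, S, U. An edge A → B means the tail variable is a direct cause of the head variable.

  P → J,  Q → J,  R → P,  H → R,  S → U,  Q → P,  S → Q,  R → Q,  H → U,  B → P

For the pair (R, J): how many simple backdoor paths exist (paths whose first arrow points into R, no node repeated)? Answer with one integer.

2

A backdoor path from R to J is any simple undirected path whose first edge points into R (i.e. leaves R via a parent).
Parents of R: {H}.
Enumerating:
  P1: R <- H -> U <- S -> Q -> P -> J
  P2: R <- H -> U <- S -> Q -> J
That exhausts the simple backdoor paths. Count: 2.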